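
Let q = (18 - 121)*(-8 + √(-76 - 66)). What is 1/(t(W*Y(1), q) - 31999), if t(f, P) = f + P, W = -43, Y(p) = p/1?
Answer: I/(-31218*I + 103*√142) ≈ -3.1983e-5 + 1.2575e-6*I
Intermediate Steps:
Y(p) = p (Y(p) = p*1 = p)
q = 824 - 103*I*√142 (q = -103*(-8 + √(-142)) = -103*(-8 + I*√142) = 824 - 103*I*√142 ≈ 824.0 - 1227.4*I)
t(f, P) = P + f
1/(t(W*Y(1), q) - 31999) = 1/(((824 - 103*I*√142) - 43*1) - 31999) = 1/(((824 - 103*I*√142) - 43) - 31999) = 1/((781 - 103*I*√142) - 31999) = 1/(-31218 - 103*I*√142)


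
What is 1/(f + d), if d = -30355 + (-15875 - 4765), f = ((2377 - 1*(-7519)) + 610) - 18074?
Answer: -1/58563 ≈ -1.7076e-5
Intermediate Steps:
f = -7568 (f = ((2377 + 7519) + 610) - 18074 = (9896 + 610) - 18074 = 10506 - 18074 = -7568)
d = -50995 (d = -30355 - 20640 = -50995)
1/(f + d) = 1/(-7568 - 50995) = 1/(-58563) = -1/58563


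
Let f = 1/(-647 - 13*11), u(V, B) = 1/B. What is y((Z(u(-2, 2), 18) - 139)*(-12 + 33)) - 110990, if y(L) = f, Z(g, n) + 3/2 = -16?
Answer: -87682101/790 ≈ -1.1099e+5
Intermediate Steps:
Z(g, n) = -35/2 (Z(g, n) = -3/2 - 16 = -35/2)
f = -1/790 (f = 1/(-647 - 143) = 1/(-790) = -1/790 ≈ -0.0012658)
y(L) = -1/790
y((Z(u(-2, 2), 18) - 139)*(-12 + 33)) - 110990 = -1/790 - 110990 = -87682101/790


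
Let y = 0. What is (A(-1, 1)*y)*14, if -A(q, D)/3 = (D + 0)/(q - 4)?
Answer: 0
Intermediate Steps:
A(q, D) = -3*D/(-4 + q) (A(q, D) = -3*(D + 0)/(q - 4) = -3*D/(-4 + q))
(A(-1, 1)*y)*14 = (-3*1/(-4 - 1)*0)*14 = (-3*1/(-5)*0)*14 = (-3*1*(-⅕)*0)*14 = ((⅗)*0)*14 = 0*14 = 0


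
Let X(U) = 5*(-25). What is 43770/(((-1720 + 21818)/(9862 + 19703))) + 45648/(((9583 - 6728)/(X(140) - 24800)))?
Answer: -1917248864445/5737979 ≈ -3.3413e+5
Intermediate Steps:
X(U) = -125
43770/(((-1720 + 21818)/(9862 + 19703))) + 45648/(((9583 - 6728)/(X(140) - 24800))) = 43770/(((-1720 + 21818)/(9862 + 19703))) + 45648/(((9583 - 6728)/(-125 - 24800))) = 43770/((20098/29565)) + 45648/((2855/(-24925))) = 43770/((20098*(1/29565))) + 45648/((2855*(-1/24925))) = 43770/(20098/29565) + 45648/(-571/4985) = 43770*(29565/20098) + 45648*(-4985/571) = 647030025/10049 - 227555280/571 = -1917248864445/5737979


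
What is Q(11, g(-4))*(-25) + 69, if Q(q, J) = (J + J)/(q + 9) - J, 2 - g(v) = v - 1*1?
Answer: 453/2 ≈ 226.50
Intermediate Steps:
g(v) = 3 - v (g(v) = 2 - (v - 1*1) = 2 - (v - 1) = 2 - (-1 + v) = 2 + (1 - v) = 3 - v)
Q(q, J) = -J + 2*J/(9 + q) (Q(q, J) = (2*J)/(9 + q) - J = 2*J/(9 + q) - J = -J + 2*J/(9 + q))
Q(11, g(-4))*(-25) + 69 = -(3 - 1*(-4))*(7 + 11)/(9 + 11)*(-25) + 69 = -1*(3 + 4)*18/20*(-25) + 69 = -1*7*1/20*18*(-25) + 69 = -63/10*(-25) + 69 = 315/2 + 69 = 453/2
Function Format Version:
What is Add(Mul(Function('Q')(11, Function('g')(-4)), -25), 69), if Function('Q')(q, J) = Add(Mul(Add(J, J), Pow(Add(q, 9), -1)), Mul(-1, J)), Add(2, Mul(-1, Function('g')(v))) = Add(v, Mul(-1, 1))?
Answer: Rational(453, 2) ≈ 226.50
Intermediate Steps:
Function('g')(v) = Add(3, Mul(-1, v)) (Function('g')(v) = Add(2, Mul(-1, Add(v, Mul(-1, 1)))) = Add(2, Mul(-1, Add(v, -1))) = Add(2, Mul(-1, Add(-1, v))) = Add(2, Add(1, Mul(-1, v))) = Add(3, Mul(-1, v)))
Function('Q')(q, J) = Add(Mul(-1, J), Mul(2, J, Pow(Add(9, q), -1))) (Function('Q')(q, J) = Add(Mul(Mul(2, J), Pow(Add(9, q), -1)), Mul(-1, J)) = Add(Mul(2, J, Pow(Add(9, q), -1)), Mul(-1, J)) = Add(Mul(-1, J), Mul(2, J, Pow(Add(9, q), -1))))
Add(Mul(Function('Q')(11, Function('g')(-4)), -25), 69) = Add(Mul(Mul(-1, Add(3, Mul(-1, -4)), Pow(Add(9, 11), -1), Add(7, 11)), -25), 69) = Add(Mul(Mul(-1, Add(3, 4), Pow(20, -1), 18), -25), 69) = Add(Mul(Mul(-1, 7, Rational(1, 20), 18), -25), 69) = Add(Mul(Rational(-63, 10), -25), 69) = Add(Rational(315, 2), 69) = Rational(453, 2)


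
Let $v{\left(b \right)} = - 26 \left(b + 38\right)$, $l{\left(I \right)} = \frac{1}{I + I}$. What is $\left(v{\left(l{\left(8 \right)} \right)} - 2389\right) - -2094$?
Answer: $- \frac{10277}{8} \approx -1284.6$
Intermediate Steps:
$l{\left(I \right)} = \frac{1}{2 I}$
$v{\left(b \right)} = -988 - 26 b$ ($v{\left(b \right)} = - 26 \left(38 + b\right) = -988 - 26 b$)
$\left(v{\left(l{\left(8 \right)} \right)} - 2389\right) - -2094 = \left(\left(-988 - 26 \frac{1}{2 \cdot 8}\right) - 2389\right) - -2094 = \left(\left(-988 - 26 \cdot \frac{1}{2} \cdot \frac{1}{8}\right) - 2389\right) + 2094 = \left(\left(-988 - \frac{13}{8}\right) - 2389\right) + 2094 = \left(- \frac{7917}{8} - 2389\right) + 2094 = - \frac{27029}{8} + 2094 = - \frac{10277}{8}$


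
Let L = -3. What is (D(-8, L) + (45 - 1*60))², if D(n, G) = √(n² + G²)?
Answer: (15 - √73)² ≈ 41.680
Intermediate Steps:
D(n, G) = √(G² + n²)
(D(-8, L) + (45 - 1*60))² = (√((-3)² + (-8)²) + (45 - 1*60))² = (√(9 + 64) + (45 - 60))² = (√73 - 15)² = (-15 + √73)²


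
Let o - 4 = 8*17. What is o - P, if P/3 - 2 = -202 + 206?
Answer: 122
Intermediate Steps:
P = 18 (P = 6 + 3*(-202 + 206) = 6 + 3*4 = 6 + 12 = 18)
o = 140 (o = 4 + 8*17 = 4 + 136 = 140)
o - P = 140 - 1*18 = 140 - 18 = 122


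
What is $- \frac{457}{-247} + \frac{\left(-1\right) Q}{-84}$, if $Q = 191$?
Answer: $\frac{85565}{20748} \approx 4.124$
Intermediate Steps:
$- \frac{457}{-247} + \frac{\left(-1\right) Q}{-84} = - \frac{457}{-247} + \frac{\left(-1\right) 191}{-84} = \left(-457\right) \left(- \frac{1}{247}\right) - - \frac{191}{84} = \frac{457}{247} + \frac{191}{84} = \frac{85565}{20748}$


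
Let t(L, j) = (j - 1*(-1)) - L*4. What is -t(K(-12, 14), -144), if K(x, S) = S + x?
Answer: 151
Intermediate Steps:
t(L, j) = 1 + j - 4*L (t(L, j) = (j + 1) - 4*L = (1 + j) - 4*L = 1 + j - 4*L)
-t(K(-12, 14), -144) = -(1 - 144 - 4*(14 - 12)) = -(1 - 144 - 4*2) = -(1 - 144 - 8) = -1*(-151) = 151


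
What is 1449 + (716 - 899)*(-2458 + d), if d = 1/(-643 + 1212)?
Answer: 256768464/569 ≈ 4.5126e+5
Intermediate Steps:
d = 1/569 ≈ 0.0017575
1449 + (716 - 899)*(-2458 + d) = 1449 + (716 - 899)*(-2458 + 1/569) = 1449 - 183*(-1398601/569) = 1449 + 255943983/569 = 256768464/569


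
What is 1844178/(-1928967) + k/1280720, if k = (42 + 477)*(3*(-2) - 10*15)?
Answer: -209837711029/205872218020 ≈ -1.0193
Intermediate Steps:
k = -80964 (k = 519*(-6 - 150) = 519*(-156) = -80964)
1844178/(-1928967) + k/1280720 = 1844178/(-1928967) - 80964/1280720 = 1844178*(-1/1928967) - 80964*1/1280720 = -614726/642989 - 20241/320180 = -209837711029/205872218020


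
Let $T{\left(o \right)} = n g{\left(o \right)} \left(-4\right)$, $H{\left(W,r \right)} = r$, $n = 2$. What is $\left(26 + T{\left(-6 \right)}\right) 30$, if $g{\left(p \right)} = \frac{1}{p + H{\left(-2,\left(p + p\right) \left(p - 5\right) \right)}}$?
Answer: $\frac{16340}{21} \approx 778.1$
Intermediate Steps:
$g{\left(p \right)} = \frac{1}{p + 2 p \left(-5 + p\right)}$ ($g{\left(p \right)} = \frac{1}{p + \left(p + p\right) \left(p - 5\right)} = \frac{1}{p + 2 p \left(-5 + p\right)}$)
$T{\left(o \right)} = - \frac{8}{o \left(-9 + 2 o\right)}$ ($T{\left(o \right)} = 2 \frac{1}{o \left(-9 + 2 o\right)} \left(-4\right) = \frac{2}{o \left(-9 + 2 o\right)} \left(-4\right) = - \frac{8}{o \left(-9 + 2 o\right)}$)
$\left(26 + T{\left(-6 \right)}\right) 30 = \left(26 - \frac{8}{\left(-6\right) \left(-9 + 2 \left(-6\right)\right)}\right) 30 = \left(26 - - \frac{4}{3 \left(-9 - 12\right)}\right) 30 = \left(26 - - \frac{4}{3 \left(-21\right)}\right) 30 = \left(26 - \left(- \frac{4}{3}\right) \left(- \frac{1}{21}\right)\right) 30 = \left(26 - \frac{4}{63}\right) 30 = \frac{1634}{63} \cdot 30 = \frac{16340}{21}$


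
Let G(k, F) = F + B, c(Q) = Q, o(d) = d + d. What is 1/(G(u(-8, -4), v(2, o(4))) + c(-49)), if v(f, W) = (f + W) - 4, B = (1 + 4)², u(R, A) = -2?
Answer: -1/18 ≈ -0.055556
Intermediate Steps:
B = 25 (B = 5² = 25)
o(d) = 2*d
v(f, W) = -4 + W + f (v(f, W) = (W + f) - 4 = -4 + W + f)
G(k, F) = 25 + F (G(k, F) = F + 25 = 25 + F)
1/(G(u(-8, -4), v(2, o(4))) + c(-49)) = 1/((25 + (-4 + 2*4 + 2)) - 49) = 1/((25 + (-4 + 8 + 2)) - 49) = 1/((25 + 6) - 49) = 1/(31 - 49) = 1/(-18) = -1/18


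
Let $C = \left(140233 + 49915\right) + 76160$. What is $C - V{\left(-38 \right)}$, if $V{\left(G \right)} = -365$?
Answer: $266673$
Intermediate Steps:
$C = 266308$ ($C = 190148 + 76160 = 266308$)
$C - V{\left(-38 \right)} = 266308 - -365 = 266308 + 365 = 266673$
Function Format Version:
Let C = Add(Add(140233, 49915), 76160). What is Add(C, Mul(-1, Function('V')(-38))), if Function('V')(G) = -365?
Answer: 266673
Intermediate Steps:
C = 266308 (C = Add(190148, 76160) = 266308)
Add(C, Mul(-1, Function('V')(-38))) = Add(266308, Mul(-1, -365)) = Add(266308, 365) = 266673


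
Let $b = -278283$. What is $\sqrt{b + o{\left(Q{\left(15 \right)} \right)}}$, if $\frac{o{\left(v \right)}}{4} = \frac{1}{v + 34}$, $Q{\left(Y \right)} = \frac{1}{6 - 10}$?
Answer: $\frac{i \sqrt{563522835}}{45} \approx 527.53 i$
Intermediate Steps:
$Q{\left(Y \right)} = - \frac{1}{4}$ ($Q{\left(Y \right)} = \frac{1}{-4} = - \frac{1}{4}$)
$o{\left(v \right)} = \frac{4}{34 + v}$ ($o{\left(v \right)} = \frac{4}{v + 34} = \frac{4}{34 + v}$)
$\sqrt{b + o{\left(Q{\left(15 \right)} \right)}} = \sqrt{-278283 + \frac{4}{34 - \frac{1}{4}}} = \sqrt{-278283 + \frac{4}{\frac{135}{4}}} = \sqrt{-278283 + 4 \cdot \frac{4}{135}} = \sqrt{-278283 + \frac{16}{135}} = \sqrt{- \frac{37568189}{135}} = \frac{i \sqrt{563522835}}{45}$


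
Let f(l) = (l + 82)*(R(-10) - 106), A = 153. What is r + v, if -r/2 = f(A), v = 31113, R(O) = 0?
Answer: 80933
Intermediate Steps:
f(l) = -8692 - 106*l (f(l) = (l + 82)*(0 - 106) = (82 + l)*(-106) = -8692 - 106*l)
r = 49820 (r = -2*(-8692 - 106*153) = -2*(-8692 - 16218) = -2*(-24910) = 49820)
r + v = 49820 + 31113 = 80933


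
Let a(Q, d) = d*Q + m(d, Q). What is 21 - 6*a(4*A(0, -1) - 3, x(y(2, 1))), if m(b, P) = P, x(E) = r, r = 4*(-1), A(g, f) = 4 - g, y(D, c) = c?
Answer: 255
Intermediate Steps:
r = -4
x(E) = -4
a(Q, d) = Q + Q*d (a(Q, d) = d*Q + Q = Q*d + Q = Q + Q*d)
21 - 6*a(4*A(0, -1) - 3, x(y(2, 1))) = 21 - 6*(4*(4 - 1*0) - 3)*(1 - 4) = 21 - 6*(4*(4 + 0) - 3)*(-3) = 21 - 6*(4*4 - 3)*(-3) = 21 - 6*(16 - 3)*(-3) = 21 - 78*(-3) = 21 - 6*(-39) = 21 + 234 = 255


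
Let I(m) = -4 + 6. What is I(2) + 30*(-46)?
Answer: -1378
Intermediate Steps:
I(m) = 2
I(2) + 30*(-46) = 2 + 30*(-46) = 2 - 1380 = -1378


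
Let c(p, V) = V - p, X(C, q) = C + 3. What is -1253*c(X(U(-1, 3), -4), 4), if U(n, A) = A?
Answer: 2506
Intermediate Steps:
X(C, q) = 3 + C
-1253*c(X(U(-1, 3), -4), 4) = -1253*(4 - (3 + 3)) = -1253*(4 - 1*6) = -1253*(4 - 6) = -1253*(-2) = 2506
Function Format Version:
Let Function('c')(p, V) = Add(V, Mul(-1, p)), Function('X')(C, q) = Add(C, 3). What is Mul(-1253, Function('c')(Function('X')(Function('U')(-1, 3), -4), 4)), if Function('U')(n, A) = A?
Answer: 2506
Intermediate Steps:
Function('X')(C, q) = Add(3, C)
Mul(-1253, Function('c')(Function('X')(Function('U')(-1, 3), -4), 4)) = Mul(-1253, Add(4, Mul(-1, Add(3, 3)))) = Mul(-1253, Add(4, Mul(-1, 6))) = Mul(-1253, Add(4, -6)) = Mul(-1253, -2) = 2506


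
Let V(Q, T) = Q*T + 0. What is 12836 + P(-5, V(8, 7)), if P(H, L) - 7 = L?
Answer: 12899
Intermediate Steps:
V(Q, T) = Q*T
P(H, L) = 7 + L
12836 + P(-5, V(8, 7)) = 12836 + (7 + 8*7) = 12836 + (7 + 56) = 12836 + 63 = 12899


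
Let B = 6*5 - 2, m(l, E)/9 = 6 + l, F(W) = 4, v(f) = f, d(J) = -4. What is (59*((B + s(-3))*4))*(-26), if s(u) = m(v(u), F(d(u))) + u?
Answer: -319072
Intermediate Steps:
m(l, E) = 54 + 9*l (m(l, E) = 9*(6 + l) = 54 + 9*l)
B = 28 (B = 30 - 2 = 28)
s(u) = 54 + 10*u (s(u) = (54 + 9*u) + u = 54 + 10*u)
(59*((B + s(-3))*4))*(-26) = (59*((28 + (54 + 10*(-3)))*4))*(-26) = (59*((28 + (54 - 30))*4))*(-26) = (59*((28 + 24)*4))*(-26) = (59*(52*4))*(-26) = (59*208)*(-26) = 12272*(-26) = -319072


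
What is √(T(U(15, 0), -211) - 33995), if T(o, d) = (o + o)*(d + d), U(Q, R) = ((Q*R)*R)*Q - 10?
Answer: I*√25555 ≈ 159.86*I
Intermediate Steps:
U(Q, R) = -10 + Q²*R² (U(Q, R) = (Q*R²)*Q - 10 = Q²*R² - 10 = -10 + Q²*R²)
T(o, d) = 4*d*o (T(o, d) = (2*o)*(2*d) = 4*d*o)
√(T(U(15, 0), -211) - 33995) = √(4*(-211)*(-10 + 15²*0²) - 33995) = √(4*(-211)*(-10 + 225*0) - 33995) = √(4*(-211)*(-10 + 0) - 33995) = √(4*(-211)*(-10) - 33995) = √(8440 - 33995) = √(-25555) = I*√25555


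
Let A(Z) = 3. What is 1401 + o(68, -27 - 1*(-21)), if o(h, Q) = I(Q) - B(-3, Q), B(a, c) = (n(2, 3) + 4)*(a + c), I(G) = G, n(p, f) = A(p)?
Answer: 1458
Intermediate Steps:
n(p, f) = 3
B(a, c) = 7*a + 7*c (B(a, c) = (3 + 4)*(a + c) = 7*(a + c) = 7*a + 7*c)
o(h, Q) = 21 - 6*Q (o(h, Q) = Q - (7*(-3) + 7*Q) = Q - (-21 + 7*Q) = Q + (21 - 7*Q) = 21 - 6*Q)
1401 + o(68, -27 - 1*(-21)) = 1401 + (21 - 6*(-27 - 1*(-21))) = 1401 + (21 - 6*(-27 + 21)) = 1401 + (21 - 6*(-6)) = 1401 + (21 + 36) = 1401 + 57 = 1458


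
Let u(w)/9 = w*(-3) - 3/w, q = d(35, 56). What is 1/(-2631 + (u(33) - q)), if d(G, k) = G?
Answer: -11/39136 ≈ -0.00028107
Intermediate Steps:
q = 35
u(w) = -27*w - 27/w (u(w) = 9*(w*(-3) - 3/w) = 9*(-3*w - 3/w) = -27*w - 27/w)
1/(-2631 + (u(33) - q)) = 1/(-2631 + ((-27*33 - 27/33) - 1*35)) = 1/(-2631 + ((-891 - 27*1/33) - 35)) = 1/(-2631 + ((-891 - 9/11) - 35)) = 1/(-2631 + (-9810/11 - 35)) = 1/(-2631 - 10195/11) = 1/(-39136/11) = -11/39136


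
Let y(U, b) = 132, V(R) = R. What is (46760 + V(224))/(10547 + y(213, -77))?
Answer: 46984/10679 ≈ 4.3997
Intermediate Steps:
(46760 + V(224))/(10547 + y(213, -77)) = (46760 + 224)/(10547 + 132) = 46984/10679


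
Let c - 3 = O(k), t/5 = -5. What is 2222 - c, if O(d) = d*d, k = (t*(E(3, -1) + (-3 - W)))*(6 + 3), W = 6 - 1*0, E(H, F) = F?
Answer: -5060281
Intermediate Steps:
W = 6 (W = 6 + 0 = 6)
t = -25 (t = 5*(-5) = -25)
k = 2250 (k = (-25*(-1 + (-3 - 1*6)))*(6 + 3) = -25*(-1 + (-3 - 6))*9 = -25*(-1 - 9)*9 = -25*(-10)*9 = 250*9 = 2250)
O(d) = d²
c = 5062503 (c = 3 + 2250² = 3 + 5062500 = 5062503)
2222 - c = 2222 - 1*5062503 = 2222 - 5062503 = -5060281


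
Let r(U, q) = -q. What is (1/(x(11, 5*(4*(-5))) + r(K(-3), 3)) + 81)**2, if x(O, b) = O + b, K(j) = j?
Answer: 55517401/8464 ≈ 6559.2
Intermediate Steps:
(1/(x(11, 5*(4*(-5))) + r(K(-3), 3)) + 81)**2 = (1/((11 + 5*(4*(-5))) - 1*3) + 81)**2 = (1/((11 + 5*(-20)) - 3) + 81)**2 = (1/((11 - 100) - 3) + 81)**2 = (1/(-89 - 3) + 81)**2 = (1/(-92) + 81)**2 = (-1/92 + 81)**2 = (7451/92)**2 = 55517401/8464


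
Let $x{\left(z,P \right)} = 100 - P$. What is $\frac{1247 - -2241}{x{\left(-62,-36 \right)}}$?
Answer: $\frac{436}{17} \approx 25.647$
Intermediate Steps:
$\frac{1247 - -2241}{x{\left(-62,-36 \right)}} = \frac{1247 - -2241}{100 - -36} = \frac{1247 + 2241}{100 + 36} = \frac{3488}{136} = 3488 \cdot \frac{1}{136} = \frac{436}{17}$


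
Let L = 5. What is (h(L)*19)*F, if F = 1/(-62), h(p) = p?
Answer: -95/62 ≈ -1.5323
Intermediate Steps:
F = -1/62 ≈ -0.016129
(h(L)*19)*F = (5*19)*(-1/62) = 95*(-1/62) = -95/62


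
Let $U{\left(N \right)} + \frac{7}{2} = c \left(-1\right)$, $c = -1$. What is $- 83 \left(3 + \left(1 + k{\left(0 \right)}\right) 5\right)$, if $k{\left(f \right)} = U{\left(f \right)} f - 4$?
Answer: $996$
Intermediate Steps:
$U{\left(N \right)} = - \frac{5}{2}$ ($U{\left(N \right)} = - \frac{7}{2} - -1 = - \frac{7}{2} + 1 = - \frac{5}{2}$)
$k{\left(f \right)} = -4 - \frac{5 f}{2}$ ($k{\left(f \right)} = - \frac{5 f}{2} - 4 = -4 - \frac{5 f}{2}$)
$- 83 \left(3 + \left(1 + k{\left(0 \right)}\right) 5\right) = - 83 \left(3 + \left(1 - 4\right) 5\right) = - 83 \left(3 - 15\right) = \left(-83\right) \left(-12\right) = 996$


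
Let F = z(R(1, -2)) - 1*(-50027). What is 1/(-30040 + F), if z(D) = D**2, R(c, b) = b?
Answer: 1/19991 ≈ 5.0022e-5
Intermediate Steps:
F = 50031 (F = (-2)**2 - 1*(-50027) = 4 + 50027 = 50031)
1/(-30040 + F) = 1/(-30040 + 50031) = 1/19991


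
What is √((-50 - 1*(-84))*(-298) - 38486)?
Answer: 3*I*√5402 ≈ 220.49*I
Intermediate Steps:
√((-50 - 1*(-84))*(-298) - 38486) = √((-50 + 84)*(-298) - 38486) = √(34*(-298) - 38486) = √(-10132 - 38486) = √(-48618) = 3*I*√5402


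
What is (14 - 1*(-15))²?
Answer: 841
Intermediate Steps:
(14 - 1*(-15))² = (14 + 15)² = 29² = 841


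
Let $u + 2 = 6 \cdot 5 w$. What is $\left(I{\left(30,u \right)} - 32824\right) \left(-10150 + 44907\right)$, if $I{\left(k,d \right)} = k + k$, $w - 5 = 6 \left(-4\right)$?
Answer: $-1138778348$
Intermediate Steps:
$w = -19$ ($w = 5 + 6 \left(-4\right) = 5 - 24 = -19$)
$u = -572$ ($u = -2 + 6 \cdot 5 \left(-19\right) = -2 + 30 \left(-19\right) = -2 - 570 = -572$)
$I{\left(k,d \right)} = 2 k$
$\left(I{\left(30,u \right)} - 32824\right) \left(-10150 + 44907\right) = \left(2 \cdot 30 - 32824\right) \left(-10150 + 44907\right) = \left(60 - 32824\right) 34757 = \left(-32764\right) 34757 = -1138778348$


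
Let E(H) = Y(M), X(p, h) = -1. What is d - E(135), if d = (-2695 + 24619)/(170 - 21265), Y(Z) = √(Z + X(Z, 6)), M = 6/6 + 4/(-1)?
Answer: -21924/21095 - 2*I ≈ -1.0393 - 2.0*I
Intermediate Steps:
M = -3 (M = 6*(⅙) + 4*(-1) = 1 - 4 = -3)
Y(Z) = √(-1 + Z) (Y(Z) = √(Z - 1) = √(-1 + Z))
E(H) = 2*I (E(H) = √(-1 - 3) = √(-4) = 2*I)
d = -21924/21095 (d = 21924/(-21095) = 21924*(-1/21095) = -21924/21095 ≈ -1.0393)
d - E(135) = -21924/21095 - 2*I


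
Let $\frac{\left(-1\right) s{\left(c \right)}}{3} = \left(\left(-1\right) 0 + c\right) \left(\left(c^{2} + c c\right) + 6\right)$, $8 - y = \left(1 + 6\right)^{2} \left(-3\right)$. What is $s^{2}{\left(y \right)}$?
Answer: $499345503681600$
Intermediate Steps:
$y = 155$ ($y = 8 - \left(1 + 6\right)^{2} \left(-3\right) = 8 - 7^{2} \left(-3\right) = 8 - 49 \left(-3\right) = 8 - -147 = 8 + 147 = 155$)
$s{\left(c \right)} = - 3 c \left(6 + 2 c^{2}\right)$ ($s{\left(c \right)} = - 3 \left(\left(-1\right) 0 + c\right) \left(\left(c^{2} + c c\right) + 6\right) = - 3 \left(0 + c\right) \left(\left(c^{2} + c^{2}\right) + 6\right) = - 3 c \left(2 c^{2} + 6\right) = - 3 c \left(6 + 2 c^{2}\right)$)
$s^{2}{\left(y \right)} = \left(\left(-6\right) 155 \left(3 + 155^{2}\right)\right)^{2} = \left(\left(-6\right) 155 \left(3 + 24025\right)\right)^{2} = \left(\left(-6\right) 155 \cdot 24028\right)^{2} = \left(-22346040\right)^{2} = 499345503681600$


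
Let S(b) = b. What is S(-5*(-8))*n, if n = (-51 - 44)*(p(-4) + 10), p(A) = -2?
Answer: -30400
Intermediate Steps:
n = -760 (n = (-51 - 44)*(-2 + 10) = -95*8 = -760)
S(-5*(-8))*n = -5*(-8)*(-760) = 40*(-760) = -30400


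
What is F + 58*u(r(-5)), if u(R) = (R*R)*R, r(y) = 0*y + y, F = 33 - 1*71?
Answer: -7288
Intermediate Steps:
F = -38 (F = 33 - 71 = -38)
r(y) = y (r(y) = 0 + y = y)
u(R) = R³ (u(R) = R²*R = R³)
F + 58*u(r(-5)) = -38 + 58*(-5)³ = -38 + 58*(-125) = -38 - 7250 = -7288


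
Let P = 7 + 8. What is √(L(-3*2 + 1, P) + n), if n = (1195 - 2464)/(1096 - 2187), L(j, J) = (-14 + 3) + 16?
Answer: 82*√1091/1091 ≈ 2.4826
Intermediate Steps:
P = 15
L(j, J) = 5 (L(j, J) = -11 + 16 = 5)
n = 1269/1091 (n = -1269/(-1091) = -1269*(-1/1091) = 1269/1091 ≈ 1.1632)
√(L(-3*2 + 1, P) + n) = √(5 + 1269/1091) = √(6724/1091) = 82*√1091/1091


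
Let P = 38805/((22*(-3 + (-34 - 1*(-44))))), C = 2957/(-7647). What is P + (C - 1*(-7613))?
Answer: 9261644551/1177638 ≈ 7864.6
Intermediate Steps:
C = -2957/7647 (C = 2957*(-1/7647) = -2957/7647 ≈ -0.38669)
P = 38805/154 (P = 38805/((22*(-3 + (-34 + 44)))) = 38805/((22*(-3 + 10))) = 38805/((22*7)) = 38805/154 ≈ 251.98)
P + (C - 1*(-7613)) = 38805/154 + (-2957/7647 - 1*(-7613)) = 38805/154 + (-2957/7647 + 7613) = 38805/154 + 58213654/7647 = 9261644551/1177638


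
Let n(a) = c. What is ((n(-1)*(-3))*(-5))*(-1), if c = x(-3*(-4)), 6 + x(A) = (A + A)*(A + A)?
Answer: -8550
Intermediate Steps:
x(A) = -6 + 4*A² (x(A) = -6 + (A + A)*(A + A) = -6 + (2*A)*(2*A) = -6 + 4*A²)
c = 570 (c = -6 + 4*(-3*(-4))² = -6 + 4*12² = -6 + 4*144 = -6 + 576 = 570)
n(a) = 570
((n(-1)*(-3))*(-5))*(-1) = ((570*(-3))*(-5))*(-1) = -1710*(-5)*(-1) = 8550*(-1) = -8550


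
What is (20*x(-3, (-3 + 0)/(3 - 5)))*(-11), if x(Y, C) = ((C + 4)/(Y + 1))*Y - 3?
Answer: -1155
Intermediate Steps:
x(Y, C) = -3 + Y*(4 + C)/(1 + Y) (x(Y, C) = ((4 + C)/(1 + Y))*Y - 3 = Y*(4 + C)/(1 + Y) - 3 = -3 + Y*(4 + C)/(1 + Y))
(20*x(-3, (-3 + 0)/(3 - 5)))*(-11) = (20*((-3 - 3 + ((-3 + 0)/(3 - 5))*(-3))/(1 - 3)))*(-11) = (20*((-3 - 3 - 3/(-2)*(-3))/(-2)))*(-11) = (20*(-(-3 - 3 - 3*(-1/2)*(-3))/2))*(-11) = (20*(-(-3 - 3 + (3/2)*(-3))/2))*(-11) = (20*(-(-3 - 3 - 9/2)/2))*(-11) = (20*(-1/2*(-21/2)))*(-11) = (20*(21/4))*(-11) = 105*(-11) = -1155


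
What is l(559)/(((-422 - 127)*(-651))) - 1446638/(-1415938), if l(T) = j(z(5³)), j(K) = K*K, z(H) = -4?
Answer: 258524814785/253027412631 ≈ 1.0217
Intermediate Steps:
j(K) = K²
l(T) = 16 (l(T) = (-4)² = 16)
l(559)/(((-422 - 127)*(-651))) - 1446638/(-1415938) = 16/(((-422 - 127)*(-651))) - 1446638/(-1415938) = 16/((-549*(-651))) - 1446638*(-1/1415938) = 16/357399 + 723319/707969 = 258524814785/253027412631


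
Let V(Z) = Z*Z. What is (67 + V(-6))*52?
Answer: 5356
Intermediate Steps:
V(Z) = Z²
(67 + V(-6))*52 = (67 + (-6)²)*52 = (67 + 36)*52 = 103*52 = 5356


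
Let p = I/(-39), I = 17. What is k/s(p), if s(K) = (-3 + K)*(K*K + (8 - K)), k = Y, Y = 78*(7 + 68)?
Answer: -34701615/175808 ≈ -197.38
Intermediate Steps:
Y = 5850 (Y = 78*75 = 5850)
k = 5850
p = -17/39 (p = 17/(-39) = 17*(-1/39) = -17/39 ≈ -0.43590)
s(K) = (-3 + K)*(8 + K² - K) (s(K) = (-3 + K)*(K² + (8 - K)) = (-3 + K)*(8 + K² - K))
k/s(p) = 5850/(-24 + (-17/39)³ - 4*(-17/39)² + 11*(-17/39)) = 5850/(-24 - 4913/59319 - 4*289/1521 - 187/39) = 5850/(-24 - 4913/59319 - 1156/1521 - 187/39) = 5850/(-1758080/59319) = 5850*(-59319/1758080) = -34701615/175808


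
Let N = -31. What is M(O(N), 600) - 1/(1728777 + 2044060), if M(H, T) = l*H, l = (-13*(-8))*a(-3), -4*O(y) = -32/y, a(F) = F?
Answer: 9417001121/116957947 ≈ 80.516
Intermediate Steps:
O(y) = 8/y (O(y) = -(-8)/y = 8/y)
l = -312 (l = -13*(-8)*(-3) = 104*(-3) = -312)
M(H, T) = -312*H
M(O(N), 600) - 1/(1728777 + 2044060) = -2496/(-31) - 1/(1728777 + 2044060) = -2496*(-1)/31 - 1/3772837 = -312*(-8/31) - 1*1/3772837 = 2496/31 - 1/3772837 = 9417001121/116957947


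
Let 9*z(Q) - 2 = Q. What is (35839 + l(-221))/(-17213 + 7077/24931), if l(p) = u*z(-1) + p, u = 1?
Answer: -7991956153/3862172034 ≈ -2.0693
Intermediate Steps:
z(Q) = 2/9 + Q/9
l(p) = ⅑ + p (l(p) = 1*(2/9 + (⅑)*(-1)) + p = 1*(2/9 - ⅑) + p = 1*(⅑) + p = ⅑ + p)
(35839 + l(-221))/(-17213 + 7077/24931) = (35839 + (⅑ - 221))/(-17213 + 7077/24931) = (35839 - 1988/9)/(-17213 + 7077*(1/24931)) = 320563/(9*(-17213 + 7077/24931)) = 320563/(9*(-429130226/24931)) = (320563/9)*(-24931/429130226) = -7991956153/3862172034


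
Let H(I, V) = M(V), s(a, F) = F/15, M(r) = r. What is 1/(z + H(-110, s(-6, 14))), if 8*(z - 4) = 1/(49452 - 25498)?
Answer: 2874480/14180783 ≈ 0.20270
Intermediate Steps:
s(a, F) = F/15 (s(a, F) = F*(1/15) = F/15)
H(I, V) = V
z = 766529/191632 (z = 4 + 1/(8*(49452 - 25498)) = 4 + (⅛)/23954 = 4 + (⅛)*(1/23954) = 4 + 1/191632 = 766529/191632 ≈ 4.0000)
1/(z + H(-110, s(-6, 14))) = 1/(766529/191632 + (1/15)*14) = 1/(766529/191632 + 14/15) = 1/(14180783/2874480) = 2874480/14180783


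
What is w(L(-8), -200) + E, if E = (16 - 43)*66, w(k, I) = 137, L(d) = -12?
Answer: -1645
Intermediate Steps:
E = -1782 (E = -27*66 = -1782)
w(L(-8), -200) + E = 137 - 1782 = -1645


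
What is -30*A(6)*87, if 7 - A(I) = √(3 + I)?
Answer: -10440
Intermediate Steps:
A(I) = 7 - √(3 + I)
-30*A(6)*87 = -30*(7 - √(3 + 6))*87 = -30*(7 - √9)*87 = -30*(7 - 1*3)*87 = -30*(7 - 3)*87 = -30*4*87 = -120*87 = -10440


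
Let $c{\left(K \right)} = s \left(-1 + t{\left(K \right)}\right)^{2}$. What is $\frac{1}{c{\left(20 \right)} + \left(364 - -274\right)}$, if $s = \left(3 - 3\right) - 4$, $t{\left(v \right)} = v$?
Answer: $- \frac{1}{806} \approx -0.0012407$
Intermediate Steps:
$s = -4$ ($s = 0 - 4 = -4$)
$c{\left(K \right)} = - 4 \left(-1 + K\right)^{2}$
$\frac{1}{c{\left(20 \right)} + \left(364 - -274\right)} = \frac{1}{- 4 \left(-1 + 20\right)^{2} + \left(364 - -274\right)} = \frac{1}{- 4 \cdot 19^{2} + \left(364 + 274\right)} = \frac{1}{\left(-4\right) 361 + 638} = \frac{1}{-1444 + 638} = \frac{1}{-806} = - \frac{1}{806}$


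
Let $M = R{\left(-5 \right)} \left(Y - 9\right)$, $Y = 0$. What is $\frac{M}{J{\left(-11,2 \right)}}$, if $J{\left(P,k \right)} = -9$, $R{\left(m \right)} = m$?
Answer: $-5$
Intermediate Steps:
$M = 45$ ($M = - 5 \left(0 - 9\right) = \left(-5\right) \left(-9\right) = 45$)
$\frac{M}{J{\left(-11,2 \right)}} = \frac{1}{-9} \cdot 45 = \left(- \frac{1}{9}\right) 45 = -5$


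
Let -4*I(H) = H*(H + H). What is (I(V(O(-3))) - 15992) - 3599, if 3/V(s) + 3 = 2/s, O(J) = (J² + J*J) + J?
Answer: -72449543/3698 ≈ -19592.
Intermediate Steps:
O(J) = J + 2*J² (O(J) = (J² + J²) + J = 2*J² + J = J + 2*J²)
V(s) = 3/(-3 + 2/s)
I(H) = -H²/2 (I(H) = -H*(H + H)/4 = -H*2*H/4 = -H²/2)
(I(V(O(-3))) - 15992) - 3599 = (-81*(1 + 2*(-3))²/(-2 + 3*(-3*(1 + 2*(-3))))²/2 - 15992) - 3599 = (-81*(1 - 6)²/(-2 + 3*(-3*(1 - 6)))²/2 - 15992) - 3599 = (-2025/(-2 + 3*(-3*(-5)))²/2 - 15992) - 3599 = (-2025/(-2 + 3*15)²/2 - 15992) - 3599 = (-2025/(-2 + 45)²/2 - 15992) - 3599 = (-(-3*15/43)²/2 - 15992) - 3599 = (-(-3*15*1/43)²/2 - 15992) - 3599 = (-(-45/43)²/2 - 15992) - 3599 = (-½*2025/1849 - 15992) - 3599 = (-2025/3698 - 15992) - 3599 = -59140441/3698 - 3599 = -72449543/3698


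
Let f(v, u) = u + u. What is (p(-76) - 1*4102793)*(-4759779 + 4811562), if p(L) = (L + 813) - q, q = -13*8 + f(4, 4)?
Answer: -212411794680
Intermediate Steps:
f(v, u) = 2*u
q = -96 (q = -13*8 + 2*4 = -104 + 8 = -96)
p(L) = 909 + L (p(L) = (L + 813) - 1*(-96) = (813 + L) + 96 = 909 + L)
(p(-76) - 1*4102793)*(-4759779 + 4811562) = ((909 - 76) - 1*4102793)*(-4759779 + 4811562) = (833 - 4102793)*51783 = -4101960*51783 = -212411794680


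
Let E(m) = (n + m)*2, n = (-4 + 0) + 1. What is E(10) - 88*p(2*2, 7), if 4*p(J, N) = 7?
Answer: -140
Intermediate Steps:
n = -3 (n = -4 + 1 = -3)
p(J, N) = 7/4 (p(J, N) = (¼)*7 = 7/4)
E(m) = -6 + 2*m (E(m) = (-3 + m)*2 = -6 + 2*m)
E(10) - 88*p(2*2, 7) = (-6 + 2*10) - 88*7/4 = (-6 + 20) - 154 = 14 - 154 = -140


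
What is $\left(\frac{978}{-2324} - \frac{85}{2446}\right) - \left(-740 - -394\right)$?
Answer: $\frac{245531082}{710563} \approx 345.54$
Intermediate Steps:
$\left(\frac{978}{-2324} - \frac{85}{2446}\right) - \left(-740 - -394\right) = \left(978 \left(- \frac{1}{2324}\right) - \frac{85}{2446}\right) - \left(-740 + 394\right) = \left(- \frac{489}{1162} - \frac{85}{2446}\right) - -346 = - \frac{323716}{710563} + 346 = \frac{245531082}{710563}$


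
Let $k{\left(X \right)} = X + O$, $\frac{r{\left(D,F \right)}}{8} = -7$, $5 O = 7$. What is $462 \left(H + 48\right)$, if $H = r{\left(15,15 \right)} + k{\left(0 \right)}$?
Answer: $- \frac{15246}{5} \approx -3049.2$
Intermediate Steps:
$O = \frac{7}{5}$ ($O = \frac{1}{5} \cdot 7 = \frac{7}{5} \approx 1.4$)
$r{\left(D,F \right)} = -56$ ($r{\left(D,F \right)} = 8 \left(-7\right) = -56$)
$k{\left(X \right)} = \frac{7}{5} + X$ ($k{\left(X \right)} = X + \frac{7}{5} = \frac{7}{5} + X$)
$H = - \frac{273}{5}$ ($H = -56 + \left(\frac{7}{5} + 0\right) = -56 + \frac{7}{5} = - \frac{273}{5} \approx -54.6$)
$462 \left(H + 48\right) = 462 \left(- \frac{273}{5} + 48\right) = 462 \left(- \frac{33}{5}\right) = - \frac{15246}{5}$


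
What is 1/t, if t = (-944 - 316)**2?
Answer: 1/1587600 ≈ 6.2988e-7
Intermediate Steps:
t = 1587600 (t = (-1260)**2 = 1587600)
1/t = 1/1587600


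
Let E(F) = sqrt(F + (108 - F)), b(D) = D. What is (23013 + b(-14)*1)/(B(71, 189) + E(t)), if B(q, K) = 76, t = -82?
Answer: 4009/13 - 633*sqrt(3)/26 ≈ 266.22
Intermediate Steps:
E(F) = 6*sqrt(3) (E(F) = sqrt(108) = 6*sqrt(3))
(23013 + b(-14)*1)/(B(71, 189) + E(t)) = (23013 - 14*1)/(76 + 6*sqrt(3)) = (23013 - 14)/(76 + 6*sqrt(3)) = 22999/(76 + 6*sqrt(3))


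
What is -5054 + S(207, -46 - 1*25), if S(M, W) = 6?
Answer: -5048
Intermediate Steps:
-5054 + S(207, -46 - 1*25) = -5054 + 6 = -5048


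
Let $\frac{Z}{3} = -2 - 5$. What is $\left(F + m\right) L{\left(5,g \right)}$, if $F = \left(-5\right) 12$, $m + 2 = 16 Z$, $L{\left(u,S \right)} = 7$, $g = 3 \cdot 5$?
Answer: $-2786$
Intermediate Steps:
$g = 15$
$Z = -21$ ($Z = 3 \left(-2 - 5\right) = 3 \left(-7\right) = -21$)
$m = -338$ ($m = -2 + 16 \left(-21\right) = -2 - 336 = -338$)
$F = -60$
$\left(F + m\right) L{\left(5,g \right)} = \left(-60 - 338\right) 7 = \left(-398\right) 7 = -2786$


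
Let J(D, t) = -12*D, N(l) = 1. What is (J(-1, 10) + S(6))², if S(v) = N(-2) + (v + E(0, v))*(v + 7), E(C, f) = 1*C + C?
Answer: 8281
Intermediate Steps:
E(C, f) = 2*C (E(C, f) = C + C = 2*C)
S(v) = 1 + v*(7 + v) (S(v) = 1 + (v + 2*0)*(v + 7) = 1 + (v + 0)*(7 + v) = 1 + v*(7 + v))
(J(-1, 10) + S(6))² = (-12*(-1) + (1 + 6² + 7*6))² = (12 + (1 + 36 + 42))² = (12 + 79)² = 91² = 8281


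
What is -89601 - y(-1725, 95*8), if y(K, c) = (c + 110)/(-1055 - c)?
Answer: -10841663/121 ≈ -89601.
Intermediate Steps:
y(K, c) = (110 + c)/(-1055 - c)
-89601 - y(-1725, 95*8) = -89601 - (-110 - 95*8)/(1055 + 95*8) = -89601 - (-110 - 1*760)/(1055 + 760) = -89601 - (-110 - 760)/1815 = -89601 - (-870)/1815 = -89601 - 1*(-58/121) = -89601 + 58/121 = -10841663/121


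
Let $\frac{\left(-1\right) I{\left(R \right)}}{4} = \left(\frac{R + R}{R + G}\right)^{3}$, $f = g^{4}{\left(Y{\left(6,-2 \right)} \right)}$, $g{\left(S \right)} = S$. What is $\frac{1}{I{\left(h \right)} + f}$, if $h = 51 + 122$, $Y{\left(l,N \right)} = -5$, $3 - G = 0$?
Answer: $\frac{170368}{101302283} \approx 0.0016818$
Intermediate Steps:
$G = 3$ ($G = 3 - 0 = 3 + 0 = 3$)
$h = 173$
$f = 625$ ($f = \left(-5\right)^{4} = 625$)
$I{\left(R \right)} = - \frac{32 R^{3}}{\left(3 + R\right)^{3}}$ ($I{\left(R \right)} = - 4 \left(\frac{R + R}{R + 3}\right)^{3} = - 4 \left(\frac{2 R}{3 + R}\right)^{3} = - 4 \frac{8 R^{3}}{\left(3 + R\right)^{3}} = - \frac{32 R^{3}}{\left(3 + R\right)^{3}}$)
$\frac{1}{I{\left(h \right)} + f} = \frac{1}{- \frac{32 \cdot 173^{3}}{\left(3 + 173\right)^{3}} + 625} = \frac{1}{\left(-32\right) 5177717 \cdot \frac{1}{5451776} + 625} = \frac{1}{- \frac{5177717}{170368} + 625} = \frac{1}{\frac{101302283}{170368}} = \frac{170368}{101302283}$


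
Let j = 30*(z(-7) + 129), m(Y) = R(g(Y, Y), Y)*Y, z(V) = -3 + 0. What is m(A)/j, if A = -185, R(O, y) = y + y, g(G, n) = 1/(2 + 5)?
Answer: 6845/378 ≈ 18.108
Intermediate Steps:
g(G, n) = 1/7
z(V) = -3
R(O, y) = 2*y
m(Y) = 2*Y**2 (m(Y) = (2*Y)*Y = 2*Y**2)
j = 3780 (j = 30*(-3 + 129) = 30*126 = 3780)
m(A)/j = (2*(-185)**2)/3780 = (2*34225)*(1/3780) = 68450*(1/3780) = 6845/378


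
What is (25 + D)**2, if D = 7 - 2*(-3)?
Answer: 1444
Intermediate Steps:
D = 13 (D = 7 + 6 = 13)
(25 + D)**2 = (25 + 13)**2 = 38**2 = 1444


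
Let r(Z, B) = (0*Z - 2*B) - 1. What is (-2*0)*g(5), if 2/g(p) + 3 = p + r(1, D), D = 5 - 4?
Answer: 0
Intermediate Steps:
D = 1
r(Z, B) = -1 - 2*B (r(Z, B) = (0 - 2*B) - 1 = -2*B - 1 = -1 - 2*B)
g(p) = 2/(-6 + p) (g(p) = 2/(-3 + (p + (-1 - 2*1))) = 2/(-3 + (p + (-1 - 2))) = 2/(-3 + (p - 3)) = 2/(-3 + (-3 + p)) = 2/(-6 + p))
(-2*0)*g(5) = (-2*0)*(2/(-6 + 5)) = 0*(2/(-1)) = 0*(2*(-1)) = 0*(-2) = 0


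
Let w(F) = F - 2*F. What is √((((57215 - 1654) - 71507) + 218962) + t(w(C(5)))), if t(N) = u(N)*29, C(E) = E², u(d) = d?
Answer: √202291 ≈ 449.77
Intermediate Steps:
w(F) = -F
t(N) = 29*N (t(N) = N*29 = 29*N)
√((((57215 - 1654) - 71507) + 218962) + t(w(C(5)))) = √((((57215 - 1654) - 71507) + 218962) + 29*(-1*5²)) = √(((55561 - 71507) + 218962) + 29*(-1*25)) = √((-15946 + 218962) + 29*(-25)) = √(203016 - 725) = √202291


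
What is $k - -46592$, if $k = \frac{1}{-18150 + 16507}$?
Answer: $\frac{76550655}{1643} \approx 46592.0$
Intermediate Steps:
$k = - \frac{1}{1643}$ ($k = \frac{1}{-1643} = - \frac{1}{1643} \approx -0.00060864$)
$k - -46592 = - \frac{1}{1643} - -46592 = - \frac{1}{1643} + 46592 = \frac{76550655}{1643}$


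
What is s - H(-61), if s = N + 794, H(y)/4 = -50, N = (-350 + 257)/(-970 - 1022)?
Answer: 660047/664 ≈ 994.05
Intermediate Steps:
N = 31/664 (N = -93/(-1992) = -93*(-1/1992) = 31/664 ≈ 0.046687)
H(y) = -200 (H(y) = 4*(-50) = -200)
s = 527247/664 (s = 31/664 + 794 = 527247/664 ≈ 794.05)
s - H(-61) = 527247/664 - 1*(-200) = 527247/664 + 200 = 660047/664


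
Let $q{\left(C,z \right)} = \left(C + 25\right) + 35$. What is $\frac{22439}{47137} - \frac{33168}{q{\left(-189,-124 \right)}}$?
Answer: $\frac{522111549}{2026891} \approx 257.59$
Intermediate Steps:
$q{\left(C,z \right)} = 60 + C$ ($q{\left(C,z \right)} = \left(25 + C\right) + 35 = 60 + C$)
$\frac{22439}{47137} - \frac{33168}{q{\left(-189,-124 \right)}} = \frac{22439}{47137} - \frac{33168}{60 - 189} = 22439 \cdot \frac{1}{47137} - \frac{33168}{-129} = \frac{22439}{47137} - - \frac{11056}{43} = \frac{22439}{47137} + \frac{11056}{43} = \frac{522111549}{2026891}$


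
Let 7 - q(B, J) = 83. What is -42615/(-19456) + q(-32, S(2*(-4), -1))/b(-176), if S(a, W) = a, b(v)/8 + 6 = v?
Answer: 3970381/1770496 ≈ 2.2425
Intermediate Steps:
b(v) = -48 + 8*v
q(B, J) = -76 (q(B, J) = 7 - 1*83 = 7 - 83 = -76)
-42615/(-19456) + q(-32, S(2*(-4), -1))/b(-176) = -42615/(-19456) - 76/(-48 + 8*(-176)) = -42615*(-1/19456) - 76/(-48 - 1408) = 42615/19456 - 76/(-1456) = 42615/19456 - 76*(-1/1456) = 42615/19456 + 19/364 = 3970381/1770496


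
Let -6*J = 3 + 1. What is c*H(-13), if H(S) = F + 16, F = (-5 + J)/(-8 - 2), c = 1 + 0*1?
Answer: 497/30 ≈ 16.567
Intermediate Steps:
J = -⅔ (J = -(3 + 1)/6 = -⅙*4 = -⅔ ≈ -0.66667)
c = 1 (c = 1 + 0 = 1)
F = 17/30 (F = (-5 - ⅔)/(-8 - 2) = -17/3/(-10) = -17/3*(-⅒) = 17/30 ≈ 0.56667)
H(S) = 497/30 (H(S) = 17/30 + 16 = 497/30)
c*H(-13) = 1*(497/30) = 497/30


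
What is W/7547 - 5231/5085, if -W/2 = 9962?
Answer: -140791897/38376495 ≈ -3.6687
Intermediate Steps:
W = -19924 (W = -2*9962 = -19924)
W/7547 - 5231/5085 = -19924/7547 - 5231/5085 = -140791897/38376495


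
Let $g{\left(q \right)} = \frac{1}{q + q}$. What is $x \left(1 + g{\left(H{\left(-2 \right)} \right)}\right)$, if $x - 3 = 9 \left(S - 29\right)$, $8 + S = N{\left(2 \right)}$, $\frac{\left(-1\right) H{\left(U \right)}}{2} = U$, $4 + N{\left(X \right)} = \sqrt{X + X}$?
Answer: $- \frac{783}{2} \approx -391.5$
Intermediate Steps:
$N{\left(X \right)} = -4 + \sqrt{2} \sqrt{X}$ ($N{\left(X \right)} = -4 + \sqrt{X + X} = -4 + \sqrt{2 X} = -4 + \sqrt{2} \sqrt{X}$)
$H{\left(U \right)} = - 2 U$
$g{\left(q \right)} = \frac{1}{2 q}$
$S = -10$ ($S = -8 - \left(4 - \sqrt{2} \sqrt{2}\right) = -8 + \left(-4 + 2\right) = -8 - 2 = -10$)
$x = -348$ ($x = 3 + 9 \left(-10 - 29\right) = 3 + 9 \left(-39\right) = 3 - 351 = -348$)
$x \left(1 + g{\left(H{\left(-2 \right)} \right)}\right) = - 348 \left(1 + \frac{1}{2 \left(\left(-2\right) \left(-2\right)\right)}\right) = - 348 \left(1 + \frac{1}{2 \cdot 4}\right) = - 348 \left(1 + \frac{1}{2} \cdot \frac{1}{4}\right) = - 348 \left(1 + \frac{1}{8}\right) = \left(-348\right) \frac{9}{8} = - \frac{783}{2}$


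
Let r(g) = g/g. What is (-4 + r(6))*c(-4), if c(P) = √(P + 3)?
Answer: -3*I ≈ -3.0*I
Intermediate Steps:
c(P) = √(3 + P)
r(g) = 1
(-4 + r(6))*c(-4) = (-4 + 1)*√(3 - 4) = -3*I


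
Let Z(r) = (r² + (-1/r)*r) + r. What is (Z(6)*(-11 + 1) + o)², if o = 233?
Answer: 31329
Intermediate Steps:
Z(r) = -1 + r + r² (Z(r) = (r² - 1) + r = (-1 + r²) + r = -1 + r + r²)
(Z(6)*(-11 + 1) + o)² = ((-1 + 6 + 6²)*(-11 + 1) + 233)² = ((-1 + 6 + 36)*(-10) + 233)² = (41*(-10) + 233)² = (-410 + 233)² = (-177)² = 31329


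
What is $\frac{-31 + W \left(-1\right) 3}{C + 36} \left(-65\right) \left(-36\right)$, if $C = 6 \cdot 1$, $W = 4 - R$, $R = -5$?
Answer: $- \frac{22620}{7} \approx -3231.4$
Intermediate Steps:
$W = 9$ ($W = 4 - -5 = 4 + 5 = 9$)
$C = 6$
$\frac{-31 + W \left(-1\right) 3}{C + 36} \left(-65\right) \left(-36\right) = \frac{-31 + 9 \left(-1\right) 3}{6 + 36} \left(-65\right) \left(-36\right) = \frac{-31 - 27}{42} \left(-65\right) \left(-36\right) = \left(-31 - 27\right) \frac{1}{42} \left(-65\right) \left(-36\right) = \left(-58\right) \frac{1}{42} \left(-65\right) \left(-36\right) = \left(- \frac{29}{21}\right) \left(-65\right) \left(-36\right) = \frac{1885}{21} \left(-36\right) = - \frac{22620}{7}$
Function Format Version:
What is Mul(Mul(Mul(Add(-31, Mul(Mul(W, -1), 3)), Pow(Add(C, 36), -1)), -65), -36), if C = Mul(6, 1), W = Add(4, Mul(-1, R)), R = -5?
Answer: Rational(-22620, 7) ≈ -3231.4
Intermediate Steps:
W = 9 (W = Add(4, Mul(-1, -5)) = Add(4, 5) = 9)
C = 6
Mul(Mul(Mul(Add(-31, Mul(Mul(W, -1), 3)), Pow(Add(C, 36), -1)), -65), -36) = Mul(Mul(Mul(Add(-31, Mul(Mul(9, -1), 3)), Pow(Add(6, 36), -1)), -65), -36) = Mul(Mul(Mul(Add(-31, Mul(-9, 3)), Pow(42, -1)), -65), -36) = Mul(Mul(Mul(Add(-31, -27), Rational(1, 42)), -65), -36) = Mul(Mul(Mul(-58, Rational(1, 42)), -65), -36) = Mul(Mul(Rational(-29, 21), -65), -36) = Mul(Rational(1885, 21), -36) = Rational(-22620, 7)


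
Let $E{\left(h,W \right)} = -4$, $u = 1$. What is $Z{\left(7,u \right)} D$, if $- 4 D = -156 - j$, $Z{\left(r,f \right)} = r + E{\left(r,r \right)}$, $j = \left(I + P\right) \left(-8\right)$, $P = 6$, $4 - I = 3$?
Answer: $75$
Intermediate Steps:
$I = 1$ ($I = 4 - 3 = 1$)
$j = -56$ ($j = \left(1 + 6\right) \left(-8\right) = 7 \left(-8\right) = -56$)
$Z{\left(r,f \right)} = -4 + r$ ($Z{\left(r,f \right)} = r - 4 = -4 + r$)
$D = 25$ ($D = - \frac{-156 - -56}{4} = - \frac{-156 + 56}{4} = \left(- \frac{1}{4}\right) \left(-100\right) = 25$)
$Z{\left(7,u \right)} D = \left(-4 + 7\right) 25 = 3 \cdot 25 = 75$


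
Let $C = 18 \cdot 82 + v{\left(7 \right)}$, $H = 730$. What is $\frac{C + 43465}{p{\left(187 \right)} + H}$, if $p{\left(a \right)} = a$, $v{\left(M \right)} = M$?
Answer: $\frac{44948}{917} \approx 49.016$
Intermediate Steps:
$C = 1483$ ($C = 18 \cdot 82 + 7 = 1476 + 7 = 1483$)
$\frac{C + 43465}{p{\left(187 \right)} + H} = \frac{1483 + 43465}{187 + 730} = \frac{44948}{917}$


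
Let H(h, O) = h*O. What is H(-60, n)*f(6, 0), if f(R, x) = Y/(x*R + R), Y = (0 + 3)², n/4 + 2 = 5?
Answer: -1080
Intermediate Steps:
n = 12 (n = -8 + 4*5 = -8 + 20 = 12)
Y = 9 (Y = 3² = 9)
H(h, O) = O*h
f(R, x) = 9/(R + R*x) (f(R, x) = 9/(x*R + R) = 9/(R*x + R) = 9/(R + R*x))
H(-60, n)*f(6, 0) = (12*(-60))*(9/(6*(1 + 0))) = -6480/(6*1) = -6480/6 = -720*3/2 = -1080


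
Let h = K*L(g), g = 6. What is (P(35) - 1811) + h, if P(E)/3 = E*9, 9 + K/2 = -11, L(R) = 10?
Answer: -1266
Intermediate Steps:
K = -40 (K = -18 + 2*(-11) = -18 - 22 = -40)
P(E) = 27*E (P(E) = 3*(E*9) = 3*(9*E) = 27*E)
h = -400 (h = -40*10 = -400)
(P(35) - 1811) + h = (27*35 - 1811) - 400 = (945 - 1811) - 400 = -866 - 400 = -1266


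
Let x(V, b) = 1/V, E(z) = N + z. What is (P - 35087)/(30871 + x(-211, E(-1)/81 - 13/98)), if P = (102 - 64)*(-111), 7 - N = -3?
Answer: -236953/186108 ≈ -1.2732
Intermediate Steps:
N = 10 (N = 7 - 1*(-3) = 7 + 3 = 10)
E(z) = 10 + z
P = -4218 (P = 38*(-111) = -4218)
(P - 35087)/(30871 + x(-211, E(-1)/81 - 13/98)) = (-4218 - 35087)/(30871 + 1/(-211)) = -39305/(30871 - 1/211) = -39305/6513780/211 = -39305*211/6513780 = -236953/186108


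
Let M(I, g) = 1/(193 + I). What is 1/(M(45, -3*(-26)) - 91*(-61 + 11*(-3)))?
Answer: 238/2035853 ≈ 0.00011690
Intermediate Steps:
1/(M(45, -3*(-26)) - 91*(-61 + 11*(-3))) = 1/(1/(193 + 45) - 91*(-61 + 11*(-3))) = 1/(1/238 - 91*(-61 - 33)) = 1/(1/238 - 91*(-94)) = 1/(1/238 + 8554) = 1/(2035853/238) = 238/2035853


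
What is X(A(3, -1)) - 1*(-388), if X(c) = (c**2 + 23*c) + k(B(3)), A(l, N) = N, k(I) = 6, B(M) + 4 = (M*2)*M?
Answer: 372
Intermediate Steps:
B(M) = -4 + 2*M**2 (B(M) = -4 + (M*2)*M = -4 + (2*M)*M = -4 + 2*M**2)
X(c) = 6 + c**2 + 23*c (X(c) = (c**2 + 23*c) + 6 = 6 + c**2 + 23*c)
X(A(3, -1)) - 1*(-388) = (6 + (-1)**2 + 23*(-1)) - 1*(-388) = (6 + 1 - 23) + 388 = -16 + 388 = 372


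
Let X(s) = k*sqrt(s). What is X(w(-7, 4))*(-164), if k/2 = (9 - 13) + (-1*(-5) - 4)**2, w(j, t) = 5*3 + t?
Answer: 984*sqrt(19) ≈ 4289.2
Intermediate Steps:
w(j, t) = 15 + t
k = -6 (k = 2*((9 - 13) + (-1*(-5) - 4)**2) = 2*(-4 + (5 - 4)**2) = 2*(-4 + 1**2) = 2*(-4 + 1) = 2*(-3) = -6)
X(s) = -6*sqrt(s)
X(w(-7, 4))*(-164) = -6*sqrt(15 + 4)*(-164) = -6*sqrt(19)*(-164) = 984*sqrt(19)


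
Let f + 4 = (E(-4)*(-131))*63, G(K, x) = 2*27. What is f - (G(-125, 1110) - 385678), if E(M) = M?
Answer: 418632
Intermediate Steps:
G(K, x) = 54
f = 33008 (f = -4 - 4*(-131)*63 = -4 + 524*63 = -4 + 33012 = 33008)
f - (G(-125, 1110) - 385678) = 33008 - (54 - 385678) = 33008 - 1*(-385624) = 33008 + 385624 = 418632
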